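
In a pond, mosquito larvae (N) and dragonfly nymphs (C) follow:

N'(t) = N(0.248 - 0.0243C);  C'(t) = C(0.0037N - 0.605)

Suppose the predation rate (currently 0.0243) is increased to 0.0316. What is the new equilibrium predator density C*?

C* ≈ 7.85

At the interior fixed point, setting dN/dt = 0 with N > 0 fixes C* = (prey growth rate)/(NC coefficient) — independent of the other coefficients.
With the change, C* = 0.248/0.0316 = 7.85; it falls from 10.2.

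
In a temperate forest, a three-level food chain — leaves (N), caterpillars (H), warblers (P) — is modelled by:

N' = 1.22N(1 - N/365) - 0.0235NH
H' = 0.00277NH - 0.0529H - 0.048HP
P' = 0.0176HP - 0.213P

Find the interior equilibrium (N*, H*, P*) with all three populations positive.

From dP/dt = 0: 0.0176H* = 0.213, so H* = 12.1.
From dN/dt = 0: 1.22(1 - N*/365) = 0.0235·12.1, giving N* = 365·(1 - 0.233) = 280.
From dH/dt = 0: 0.00277·280 - 0.0529 = 0.048P*, so P* = 0.722/0.048 = 15.1.

N* ≈ 280, H* ≈ 12.1, P* ≈ 15.1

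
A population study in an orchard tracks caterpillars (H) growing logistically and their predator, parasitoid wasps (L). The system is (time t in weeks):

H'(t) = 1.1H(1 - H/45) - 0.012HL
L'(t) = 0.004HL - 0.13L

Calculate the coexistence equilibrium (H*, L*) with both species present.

H* ≈ 32.5, L* ≈ 25.5

From dL/dt = 0 with L > 0: 0.004H* = 0.13, so H* = 32.5.
Substitute into dH/dt = 0: 1.1(1 - 32.5/45) = 0.012L*.
The bracket is 0.278, giving L* = 0.306/0.012 = 25.5.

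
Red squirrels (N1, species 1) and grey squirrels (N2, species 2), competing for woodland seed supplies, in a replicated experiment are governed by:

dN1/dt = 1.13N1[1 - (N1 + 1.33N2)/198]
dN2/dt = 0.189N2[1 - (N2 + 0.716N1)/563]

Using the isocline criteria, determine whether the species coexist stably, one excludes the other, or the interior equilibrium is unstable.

Compare the nullcline intercepts: K1/α12 = 198/1.33 = 149 < K2 = 563; K2/α21 = 563/0.716 = 786 > K1 = 198.
Since the inequalities point opposite ways, species 2 can invade but species 1 cannot.

species 2 excludes species 1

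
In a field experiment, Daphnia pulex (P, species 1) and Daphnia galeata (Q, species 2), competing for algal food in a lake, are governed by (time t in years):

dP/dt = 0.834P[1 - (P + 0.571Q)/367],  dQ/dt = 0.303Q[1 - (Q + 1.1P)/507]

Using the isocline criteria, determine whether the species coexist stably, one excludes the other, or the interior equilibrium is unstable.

stable coexistence

Compare the nullcline intercepts: K1/α12 = 367/0.571 = 643 > K2 = 507; K2/α21 = 507/1.1 = 461 > K1 = 367.
Since both inequalities hold, each species can invade when rare, so the interior equilibrium is stable.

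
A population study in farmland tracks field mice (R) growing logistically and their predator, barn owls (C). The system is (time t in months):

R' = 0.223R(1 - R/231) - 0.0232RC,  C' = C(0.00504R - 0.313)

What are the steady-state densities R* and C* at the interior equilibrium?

From dC/dt = 0 with C > 0: 0.00504R* = 0.313, so R* = 62.1.
Substitute into dR/dt = 0: 0.223(1 - 62.1/231) = 0.0232C*.
The bracket is 0.731, giving C* = 0.163/0.0232 = 7.03.

R* ≈ 62.1, C* ≈ 7.03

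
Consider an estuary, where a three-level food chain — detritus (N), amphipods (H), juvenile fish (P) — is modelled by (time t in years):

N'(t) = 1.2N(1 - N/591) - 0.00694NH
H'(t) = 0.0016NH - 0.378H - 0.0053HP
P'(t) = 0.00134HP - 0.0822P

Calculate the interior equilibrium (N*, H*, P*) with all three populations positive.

N* ≈ 381, H* ≈ 61.3, P* ≈ 43.8

From dP/dt = 0: 0.00134H* = 0.0822, so H* = 61.3.
From dN/dt = 0: 1.2(1 - N*/591) = 0.00694·61.3, giving N* = 591·(1 - 0.355) = 381.
From dH/dt = 0: 0.0016·381 - 0.378 = 0.0053P*, so P* = 0.232/0.0053 = 43.8.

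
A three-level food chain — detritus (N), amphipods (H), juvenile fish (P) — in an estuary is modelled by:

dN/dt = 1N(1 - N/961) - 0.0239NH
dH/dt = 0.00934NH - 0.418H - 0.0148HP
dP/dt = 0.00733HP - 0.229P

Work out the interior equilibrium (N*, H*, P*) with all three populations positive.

N* ≈ 243, H* ≈ 31.2, P* ≈ 125

From dP/dt = 0: 0.00733H* = 0.229, so H* = 31.2.
From dN/dt = 0: 1(1 - N*/961) = 0.0239·31.2, giving N* = 961·(1 - 0.747) = 243.
From dH/dt = 0: 0.00934·243 - 0.418 = 0.0148P*, so P* = 1.86/0.0148 = 125.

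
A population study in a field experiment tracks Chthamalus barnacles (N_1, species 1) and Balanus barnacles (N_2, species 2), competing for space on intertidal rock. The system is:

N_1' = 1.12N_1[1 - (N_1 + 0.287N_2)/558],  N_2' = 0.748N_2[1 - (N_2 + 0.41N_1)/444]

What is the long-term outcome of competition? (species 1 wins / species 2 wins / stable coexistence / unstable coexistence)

Compare the nullcline intercepts: K1/α12 = 558/0.287 = 1940 > K2 = 444; K2/α21 = 444/0.41 = 1080 > K1 = 558.
Since both inequalities hold, each species can invade when rare, so the interior equilibrium is stable.

stable coexistence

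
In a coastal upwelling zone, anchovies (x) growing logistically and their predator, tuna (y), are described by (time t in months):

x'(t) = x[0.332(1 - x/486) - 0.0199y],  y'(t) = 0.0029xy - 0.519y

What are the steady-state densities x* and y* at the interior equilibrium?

From dy/dt = 0 with y > 0: 0.0029x* = 0.519, so x* = 179.
Substitute into dx/dt = 0: 0.332(1 - 179/486) = 0.0199y*.
The bracket is 0.632, giving y* = 0.21/0.0199 = 10.5.

x* ≈ 179, y* ≈ 10.5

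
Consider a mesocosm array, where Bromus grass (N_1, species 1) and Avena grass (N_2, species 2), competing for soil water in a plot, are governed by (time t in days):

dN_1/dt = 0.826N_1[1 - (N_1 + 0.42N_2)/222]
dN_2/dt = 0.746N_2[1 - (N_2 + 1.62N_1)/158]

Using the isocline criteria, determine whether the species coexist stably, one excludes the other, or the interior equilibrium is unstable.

species 1 excludes species 2

Compare the nullcline intercepts: K1/α12 = 222/0.42 = 529 > K2 = 158; K2/α21 = 158/1.62 = 97.5 < K1 = 222.
Since the inequalities point opposite ways, species 1 can invade but species 2 cannot.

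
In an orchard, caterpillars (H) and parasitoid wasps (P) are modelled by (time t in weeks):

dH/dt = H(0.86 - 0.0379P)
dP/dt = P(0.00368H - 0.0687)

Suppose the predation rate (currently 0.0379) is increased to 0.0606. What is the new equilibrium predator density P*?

At the interior fixed point, setting dH/dt = 0 with H > 0 fixes P* = (prey growth rate)/(HP coefficient) — independent of the other coefficients.
With the change, P* = 0.86/0.0606 = 14.2; it falls from 22.7.

P* ≈ 14.2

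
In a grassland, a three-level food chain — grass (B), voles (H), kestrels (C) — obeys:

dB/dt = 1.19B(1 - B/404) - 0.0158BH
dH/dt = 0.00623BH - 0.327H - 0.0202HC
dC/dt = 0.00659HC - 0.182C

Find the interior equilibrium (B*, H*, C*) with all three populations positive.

B* ≈ 256, H* ≈ 27.6, C* ≈ 62.7

From dC/dt = 0: 0.00659H* = 0.182, so H* = 27.6.
From dB/dt = 0: 1.19(1 - B*/404) = 0.0158·27.6, giving B* = 404·(1 - 0.367) = 256.
From dH/dt = 0: 0.00623·256 - 0.327 = 0.0202C*, so C* = 1.27/0.0202 = 62.7.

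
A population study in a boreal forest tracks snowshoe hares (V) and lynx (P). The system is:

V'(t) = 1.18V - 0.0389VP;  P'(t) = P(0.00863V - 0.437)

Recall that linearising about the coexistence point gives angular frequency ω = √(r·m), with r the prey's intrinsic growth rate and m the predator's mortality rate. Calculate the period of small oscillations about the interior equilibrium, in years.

Here r = 1.18 and m = 0.437, so r·m = 0.516.
ω = √0.516 = 0.718 per year, hence T = 2π/ω ≈ 8.75 years.

T ≈ 8.75 years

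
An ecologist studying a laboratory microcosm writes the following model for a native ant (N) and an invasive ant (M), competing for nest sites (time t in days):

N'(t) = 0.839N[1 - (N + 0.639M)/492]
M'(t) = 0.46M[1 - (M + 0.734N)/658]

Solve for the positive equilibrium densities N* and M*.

N* ≈ 135, M* ≈ 559

Setting both brackets to zero gives the nullclines N + 0.639M = 492 and 0.734N + M = 658.
Substituting M = 658 - 0.734N into the first: N(1 - 0.639·0.734) = 492 - 0.639·658.
So N* = 71.5/0.531 = 135, and then M* = 658 - 0.734·135 = 559.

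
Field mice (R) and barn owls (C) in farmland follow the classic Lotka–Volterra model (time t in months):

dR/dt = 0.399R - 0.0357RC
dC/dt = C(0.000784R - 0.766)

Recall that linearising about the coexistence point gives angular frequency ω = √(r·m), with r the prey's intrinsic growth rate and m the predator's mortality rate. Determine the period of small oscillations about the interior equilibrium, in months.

Here r = 0.399 and m = 0.766, so r·m = 0.306.
ω = √0.306 = 0.553 per month, hence T = 2π/ω ≈ 11.4 months.

T ≈ 11.4 months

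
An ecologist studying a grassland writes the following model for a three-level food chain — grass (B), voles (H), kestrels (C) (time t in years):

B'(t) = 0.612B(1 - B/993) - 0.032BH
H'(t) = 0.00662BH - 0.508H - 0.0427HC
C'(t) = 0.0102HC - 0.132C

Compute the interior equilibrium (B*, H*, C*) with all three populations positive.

B* ≈ 321, H* ≈ 12.9, C* ≈ 37.9

From dC/dt = 0: 0.0102H* = 0.132, so H* = 12.9.
From dB/dt = 0: 0.612(1 - B*/993) = 0.032·12.9, giving B* = 993·(1 - 0.677) = 321.
From dH/dt = 0: 0.00662·321 - 0.508 = 0.0427C*, so C* = 1.62/0.0427 = 37.9.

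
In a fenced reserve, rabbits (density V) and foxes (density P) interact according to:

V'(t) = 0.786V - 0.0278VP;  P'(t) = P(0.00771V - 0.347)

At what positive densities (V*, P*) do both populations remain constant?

V* ≈ 45, P* ≈ 28.3

Set dP/dt = 0 with P > 0: 0.00771V - 0.347 = 0, so V* = 0.347/0.00771 = 45.
Set dV/dt = 0 with V > 0: 0.786 - 0.0278P = 0, so P* = 0.786/0.0278 = 28.3.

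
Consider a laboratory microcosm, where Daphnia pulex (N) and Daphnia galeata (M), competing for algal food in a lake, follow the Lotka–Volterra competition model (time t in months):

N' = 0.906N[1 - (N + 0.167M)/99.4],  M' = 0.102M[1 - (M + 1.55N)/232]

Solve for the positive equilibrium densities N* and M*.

Setting both brackets to zero gives the nullclines N + 0.167M = 99.4 and 1.55N + M = 232.
Substituting M = 232 - 1.55N into the first: N(1 - 0.167·1.55) = 99.4 - 0.167·232.
So N* = 60.7/0.741 = 81.8, and then M* = 232 - 1.55·81.8 = 105.

N* ≈ 81.8, M* ≈ 105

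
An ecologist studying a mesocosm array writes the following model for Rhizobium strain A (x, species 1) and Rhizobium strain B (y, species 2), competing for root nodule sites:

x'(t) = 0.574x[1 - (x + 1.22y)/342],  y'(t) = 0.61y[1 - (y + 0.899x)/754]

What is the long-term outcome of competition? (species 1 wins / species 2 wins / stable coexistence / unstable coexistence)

species 2 excludes species 1

Compare the nullcline intercepts: K1/α12 = 342/1.22 = 280 < K2 = 754; K2/α21 = 754/0.899 = 839 > K1 = 342.
Since the inequalities point opposite ways, species 2 can invade but species 1 cannot.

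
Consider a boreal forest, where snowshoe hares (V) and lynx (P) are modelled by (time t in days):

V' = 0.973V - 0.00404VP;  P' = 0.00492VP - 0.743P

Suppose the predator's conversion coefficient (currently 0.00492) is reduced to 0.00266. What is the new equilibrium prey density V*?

V* ≈ 279

At the interior fixed point, setting dP/dt = 0 with P > 0 fixes V* = (predator death rate)/(VP coefficient) — independent of the other coefficients.
With the change, V* = 0.743/0.00266 = 279; it rises from 151.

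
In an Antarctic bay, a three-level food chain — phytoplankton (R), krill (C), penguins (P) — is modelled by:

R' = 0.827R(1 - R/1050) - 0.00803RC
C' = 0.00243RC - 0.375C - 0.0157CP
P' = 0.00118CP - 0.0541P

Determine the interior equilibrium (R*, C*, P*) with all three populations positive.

R* ≈ 583, C* ≈ 45.8, P* ≈ 66.3

From dP/dt = 0: 0.00118C* = 0.0541, so C* = 45.8.
From dR/dt = 0: 0.827(1 - R*/1050) = 0.00803·45.8, giving R* = 1050·(1 - 0.445) = 583.
From dC/dt = 0: 0.00243·583 - 0.375 = 0.0157P*, so P* = 1.04/0.0157 = 66.3.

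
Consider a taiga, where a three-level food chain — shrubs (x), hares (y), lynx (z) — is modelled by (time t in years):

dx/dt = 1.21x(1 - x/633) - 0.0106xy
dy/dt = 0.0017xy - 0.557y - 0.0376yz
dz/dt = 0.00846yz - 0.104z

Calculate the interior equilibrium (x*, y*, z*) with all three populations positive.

From dz/dt = 0: 0.00846y* = 0.104, so y* = 12.3.
From dx/dt = 0: 1.21(1 - x*/633) = 0.0106·12.3, giving x* = 633·(1 - 0.108) = 565.
From dy/dt = 0: 0.0017·565 - 0.557 = 0.0376z*, so z* = 0.403/0.0376 = 10.7.

x* ≈ 565, y* ≈ 12.3, z* ≈ 10.7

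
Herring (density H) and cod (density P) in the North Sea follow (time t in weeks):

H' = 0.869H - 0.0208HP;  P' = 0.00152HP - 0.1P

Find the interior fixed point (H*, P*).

Set dP/dt = 0 with P > 0: 0.00152H - 0.1 = 0, so H* = 0.1/0.00152 = 65.8.
Set dH/dt = 0 with H > 0: 0.869 - 0.0208P = 0, so P* = 0.869/0.0208 = 41.8.

H* ≈ 65.8, P* ≈ 41.8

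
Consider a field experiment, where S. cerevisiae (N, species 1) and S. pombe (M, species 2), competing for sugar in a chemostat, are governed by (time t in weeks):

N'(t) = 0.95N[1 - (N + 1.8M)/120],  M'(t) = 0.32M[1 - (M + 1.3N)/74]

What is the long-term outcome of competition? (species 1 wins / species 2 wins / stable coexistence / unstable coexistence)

unstable coexistence (outcome depends on initial conditions)

Compare the nullcline intercepts: K1/α12 = 120/1.8 = 66.7 < K2 = 74; K2/α21 = 74/1.3 = 56.9 < K1 = 120.
Since both are reversed, neither can invade when rare; the interior point is a saddle.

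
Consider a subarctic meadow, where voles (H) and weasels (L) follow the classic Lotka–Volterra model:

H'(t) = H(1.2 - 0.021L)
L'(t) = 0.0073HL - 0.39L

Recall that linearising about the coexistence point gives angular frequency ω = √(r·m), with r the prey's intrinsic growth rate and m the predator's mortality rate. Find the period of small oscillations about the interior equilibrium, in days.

Here r = 1.2 and m = 0.39, so r·m = 0.468.
ω = √0.468 = 0.684 per day, hence T = 2π/ω ≈ 9.18 days.

T ≈ 9.18 days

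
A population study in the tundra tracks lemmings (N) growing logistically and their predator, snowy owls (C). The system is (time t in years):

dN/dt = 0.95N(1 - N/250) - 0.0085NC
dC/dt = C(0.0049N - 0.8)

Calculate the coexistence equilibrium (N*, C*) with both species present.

From dC/dt = 0 with C > 0: 0.0049N* = 0.8, so N* = 163.
Substitute into dN/dt = 0: 0.95(1 - 163/250) = 0.0085C*.
The bracket is 0.347, giving C* = 0.33/0.0085 = 38.8.

N* ≈ 163, C* ≈ 38.8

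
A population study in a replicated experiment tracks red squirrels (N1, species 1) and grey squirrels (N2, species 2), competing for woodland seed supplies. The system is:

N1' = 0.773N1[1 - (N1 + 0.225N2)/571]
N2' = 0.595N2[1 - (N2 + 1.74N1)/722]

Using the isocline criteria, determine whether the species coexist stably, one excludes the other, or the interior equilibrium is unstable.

species 1 excludes species 2

Compare the nullcline intercepts: K1/α12 = 571/0.225 = 2540 > K2 = 722; K2/α21 = 722/1.74 = 415 < K1 = 571.
Since the inequalities point opposite ways, species 1 can invade but species 2 cannot.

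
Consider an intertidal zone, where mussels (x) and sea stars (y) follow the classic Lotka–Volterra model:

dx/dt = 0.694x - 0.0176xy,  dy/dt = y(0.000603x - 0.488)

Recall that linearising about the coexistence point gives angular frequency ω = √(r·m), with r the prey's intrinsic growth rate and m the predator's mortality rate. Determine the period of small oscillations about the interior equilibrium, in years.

T ≈ 10.8 years

Here r = 0.694 and m = 0.488, so r·m = 0.339.
ω = √0.339 = 0.582 per year, hence T = 2π/ω ≈ 10.8 years.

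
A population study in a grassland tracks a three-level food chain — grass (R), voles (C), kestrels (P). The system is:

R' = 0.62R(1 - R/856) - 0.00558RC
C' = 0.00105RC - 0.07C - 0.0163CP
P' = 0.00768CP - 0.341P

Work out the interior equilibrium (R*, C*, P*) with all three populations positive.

From dP/dt = 0: 0.00768C* = 0.341, so C* = 44.4.
From dR/dt = 0: 0.62(1 - R*/856) = 0.00558·44.4, giving R* = 856·(1 - 0.4) = 514.
From dC/dt = 0: 0.00105·514 - 0.07 = 0.0163P*, so P* = 0.47/0.0163 = 28.8.

R* ≈ 514, C* ≈ 44.4, P* ≈ 28.8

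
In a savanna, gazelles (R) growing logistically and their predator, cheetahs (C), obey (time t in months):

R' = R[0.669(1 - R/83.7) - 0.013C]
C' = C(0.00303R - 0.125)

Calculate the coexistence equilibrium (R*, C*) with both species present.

R* ≈ 41.3, C* ≈ 26.1

From dC/dt = 0 with C > 0: 0.00303R* = 0.125, so R* = 41.3.
Substitute into dR/dt = 0: 0.669(1 - 41.3/83.7) = 0.013C*.
The bracket is 0.507, giving C* = 0.339/0.013 = 26.1.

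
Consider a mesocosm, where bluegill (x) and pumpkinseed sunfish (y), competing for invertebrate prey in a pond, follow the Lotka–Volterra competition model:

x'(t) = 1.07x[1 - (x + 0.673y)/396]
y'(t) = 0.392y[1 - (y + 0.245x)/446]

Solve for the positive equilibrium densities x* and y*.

Setting both brackets to zero gives the nullclines x + 0.673y = 396 and 0.245x + y = 446.
Substituting y = 446 - 0.245x into the first: x(1 - 0.673·0.245) = 396 - 0.673·446.
So x* = 95.8/0.835 = 115, and then y* = 446 - 0.245·115 = 418.

x* ≈ 115, y* ≈ 418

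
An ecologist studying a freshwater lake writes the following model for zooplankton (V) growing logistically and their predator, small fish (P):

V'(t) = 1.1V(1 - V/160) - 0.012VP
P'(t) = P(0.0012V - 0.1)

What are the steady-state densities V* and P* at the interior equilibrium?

V* ≈ 83.3, P* ≈ 43.9

From dP/dt = 0 with P > 0: 0.0012V* = 0.1, so V* = 83.3.
Substitute into dV/dt = 0: 1.1(1 - 83.3/160) = 0.012P*.
The bracket is 0.479, giving P* = 0.527/0.012 = 43.9.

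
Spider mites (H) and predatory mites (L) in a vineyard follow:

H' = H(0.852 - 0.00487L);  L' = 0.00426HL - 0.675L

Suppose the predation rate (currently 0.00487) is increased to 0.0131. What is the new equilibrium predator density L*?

At the interior fixed point, setting dH/dt = 0 with H > 0 fixes L* = (prey growth rate)/(HL coefficient) — independent of the other coefficients.
With the change, L* = 0.852/0.0131 = 65; it falls from 175.

L* ≈ 65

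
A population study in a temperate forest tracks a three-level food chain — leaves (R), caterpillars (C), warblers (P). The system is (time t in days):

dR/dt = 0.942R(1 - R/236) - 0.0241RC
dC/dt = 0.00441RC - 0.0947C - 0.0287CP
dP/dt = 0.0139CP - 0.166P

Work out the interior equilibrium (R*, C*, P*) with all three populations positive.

R* ≈ 164, C* ≈ 11.9, P* ≈ 21.9

From dP/dt = 0: 0.0139C* = 0.166, so C* = 11.9.
From dR/dt = 0: 0.942(1 - R*/236) = 0.0241·11.9, giving R* = 236·(1 - 0.306) = 164.
From dC/dt = 0: 0.00441·164 - 0.0947 = 0.0287P*, so P* = 0.628/0.0287 = 21.9.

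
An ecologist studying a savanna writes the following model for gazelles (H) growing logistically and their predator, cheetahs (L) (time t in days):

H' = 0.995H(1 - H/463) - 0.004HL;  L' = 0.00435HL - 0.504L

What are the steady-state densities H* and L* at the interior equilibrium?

H* ≈ 116, L* ≈ 187

From dL/dt = 0 with L > 0: 0.00435H* = 0.504, so H* = 116.
Substitute into dH/dt = 0: 0.995(1 - 116/463) = 0.004L*.
The bracket is 0.75, giving L* = 0.746/0.004 = 187.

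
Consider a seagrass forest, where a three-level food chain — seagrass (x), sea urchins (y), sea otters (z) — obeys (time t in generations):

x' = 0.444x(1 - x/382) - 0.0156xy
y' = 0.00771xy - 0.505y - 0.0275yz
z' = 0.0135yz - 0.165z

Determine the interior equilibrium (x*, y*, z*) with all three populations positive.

From dz/dt = 0: 0.0135y* = 0.165, so y* = 12.2.
From dx/dt = 0: 0.444(1 - x*/382) = 0.0156·12.2, giving x* = 382·(1 - 0.429) = 218.
From dy/dt = 0: 0.00771·218 - 0.505 = 0.0275z*, so z* = 1.18/0.0275 = 42.7.

x* ≈ 218, y* ≈ 12.2, z* ≈ 42.7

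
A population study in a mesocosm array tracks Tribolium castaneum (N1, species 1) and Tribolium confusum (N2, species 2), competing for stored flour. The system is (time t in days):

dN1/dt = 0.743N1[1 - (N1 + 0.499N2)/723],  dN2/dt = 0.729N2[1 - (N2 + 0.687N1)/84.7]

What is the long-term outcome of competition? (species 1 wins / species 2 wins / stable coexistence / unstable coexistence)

species 1 excludes species 2

Compare the nullcline intercepts: K1/α12 = 723/0.499 = 1450 > K2 = 84.7; K2/α21 = 84.7/0.687 = 123 < K1 = 723.
Since the inequalities point opposite ways, species 1 can invade but species 2 cannot.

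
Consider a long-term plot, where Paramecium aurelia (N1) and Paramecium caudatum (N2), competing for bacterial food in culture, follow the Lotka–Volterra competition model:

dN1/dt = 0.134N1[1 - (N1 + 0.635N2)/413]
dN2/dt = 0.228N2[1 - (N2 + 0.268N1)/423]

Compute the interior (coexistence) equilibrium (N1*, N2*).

Setting both brackets to zero gives the nullclines N1 + 0.635N2 = 413 and 0.268N1 + N2 = 423.
Substituting N2 = 423 - 0.268N1 into the first: N1(1 - 0.635·0.268) = 413 - 0.635·423.
So N1* = 144/0.83 = 174, and then N2* = 423 - 0.268·174 = 376.

N1* ≈ 174, N2* ≈ 376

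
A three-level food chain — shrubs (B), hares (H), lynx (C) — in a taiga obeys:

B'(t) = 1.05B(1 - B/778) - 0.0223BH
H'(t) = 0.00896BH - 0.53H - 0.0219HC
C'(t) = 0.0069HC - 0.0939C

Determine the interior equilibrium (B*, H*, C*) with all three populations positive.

From dC/dt = 0: 0.0069H* = 0.0939, so H* = 13.6.
From dB/dt = 0: 1.05(1 - B*/778) = 0.0223·13.6, giving B* = 778·(1 - 0.289) = 553.
From dH/dt = 0: 0.00896·553 - 0.53 = 0.0219C*, so C* = 4.43/0.0219 = 202.

B* ≈ 553, H* ≈ 13.6, C* ≈ 202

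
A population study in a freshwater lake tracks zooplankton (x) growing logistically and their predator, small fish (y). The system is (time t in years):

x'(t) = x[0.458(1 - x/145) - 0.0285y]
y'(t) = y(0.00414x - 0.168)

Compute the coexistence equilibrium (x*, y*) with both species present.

From dy/dt = 0 with y > 0: 0.00414x* = 0.168, so x* = 40.6.
Substitute into dx/dt = 0: 0.458(1 - 40.6/145) = 0.0285y*.
The bracket is 0.72, giving y* = 0.33/0.0285 = 11.6.

x* ≈ 40.6, y* ≈ 11.6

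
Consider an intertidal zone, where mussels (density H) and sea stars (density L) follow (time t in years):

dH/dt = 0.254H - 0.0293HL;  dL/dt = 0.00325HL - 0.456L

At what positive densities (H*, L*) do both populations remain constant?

Set dL/dt = 0 with L > 0: 0.00325H - 0.456 = 0, so H* = 0.456/0.00325 = 140.
Set dH/dt = 0 with H > 0: 0.254 - 0.0293L = 0, so L* = 0.254/0.0293 = 8.67.

H* ≈ 140, L* ≈ 8.67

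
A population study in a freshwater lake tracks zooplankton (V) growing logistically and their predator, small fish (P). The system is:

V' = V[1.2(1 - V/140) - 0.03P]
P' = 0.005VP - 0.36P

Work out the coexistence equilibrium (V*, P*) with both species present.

From dP/dt = 0 with P > 0: 0.005V* = 0.36, so V* = 72.
Substitute into dV/dt = 0: 1.2(1 - 72/140) = 0.03P*.
The bracket is 0.486, giving P* = 0.583/0.03 = 19.4.

V* ≈ 72, P* ≈ 19.4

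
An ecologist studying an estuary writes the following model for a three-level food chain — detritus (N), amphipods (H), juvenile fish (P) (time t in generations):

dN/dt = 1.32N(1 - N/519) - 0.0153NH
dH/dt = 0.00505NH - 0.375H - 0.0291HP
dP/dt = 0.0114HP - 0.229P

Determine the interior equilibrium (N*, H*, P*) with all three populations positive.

N* ≈ 398, H* ≈ 20.1, P* ≈ 56.2

From dP/dt = 0: 0.0114H* = 0.229, so H* = 20.1.
From dN/dt = 0: 1.32(1 - N*/519) = 0.0153·20.1, giving N* = 519·(1 - 0.233) = 398.
From dH/dt = 0: 0.00505·398 - 0.375 = 0.0291P*, so P* = 1.64/0.0291 = 56.2.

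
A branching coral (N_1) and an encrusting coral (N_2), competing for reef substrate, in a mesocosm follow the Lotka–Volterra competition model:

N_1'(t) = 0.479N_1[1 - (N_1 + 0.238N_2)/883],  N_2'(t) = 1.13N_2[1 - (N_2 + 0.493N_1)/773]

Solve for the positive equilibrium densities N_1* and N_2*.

Setting both brackets to zero gives the nullclines N_1 + 0.238N_2 = 883 and 0.493N_1 + N_2 = 773.
Substituting N_2 = 773 - 0.493N_1 into the first: N_1(1 - 0.238·0.493) = 883 - 0.238·773.
So N_1* = 699/0.883 = 792, and then N_2* = 773 - 0.493·792 = 383.

N_1* ≈ 792, N_2* ≈ 383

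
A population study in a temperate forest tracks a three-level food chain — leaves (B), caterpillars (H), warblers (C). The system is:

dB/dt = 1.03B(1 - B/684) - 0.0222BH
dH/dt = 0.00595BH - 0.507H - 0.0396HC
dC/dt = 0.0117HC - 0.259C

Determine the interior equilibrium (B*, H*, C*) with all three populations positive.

From dC/dt = 0: 0.0117H* = 0.259, so H* = 22.1.
From dB/dt = 0: 1.03(1 - B*/684) = 0.0222·22.1, giving B* = 684·(1 - 0.477) = 358.
From dH/dt = 0: 0.00595·358 - 0.507 = 0.0396C*, so C* = 1.62/0.0396 = 40.9.

B* ≈ 358, H* ≈ 22.1, C* ≈ 40.9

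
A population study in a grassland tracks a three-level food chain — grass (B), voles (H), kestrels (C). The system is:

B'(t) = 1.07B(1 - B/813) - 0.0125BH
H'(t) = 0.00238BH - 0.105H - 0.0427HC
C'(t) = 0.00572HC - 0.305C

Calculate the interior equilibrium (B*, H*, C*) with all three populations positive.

From dC/dt = 0: 0.00572H* = 0.305, so H* = 53.3.
From dB/dt = 0: 1.07(1 - B*/813) = 0.0125·53.3, giving B* = 813·(1 - 0.623) = 307.
From dH/dt = 0: 0.00238·307 - 0.105 = 0.0427C*, so C* = 0.625/0.0427 = 14.6.

B* ≈ 307, H* ≈ 53.3, C* ≈ 14.6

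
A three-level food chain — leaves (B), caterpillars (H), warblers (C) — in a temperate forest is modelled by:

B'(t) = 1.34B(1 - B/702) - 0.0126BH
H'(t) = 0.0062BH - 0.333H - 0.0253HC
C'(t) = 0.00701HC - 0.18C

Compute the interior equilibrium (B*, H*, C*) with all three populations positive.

From dC/dt = 0: 0.00701H* = 0.18, so H* = 25.7.
From dB/dt = 0: 1.34(1 - B*/702) = 0.0126·25.7, giving B* = 702·(1 - 0.241) = 533.
From dH/dt = 0: 0.0062·533 - 0.333 = 0.0253C*, so C* = 2.97/0.0253 = 117.

B* ≈ 533, H* ≈ 25.7, C* ≈ 117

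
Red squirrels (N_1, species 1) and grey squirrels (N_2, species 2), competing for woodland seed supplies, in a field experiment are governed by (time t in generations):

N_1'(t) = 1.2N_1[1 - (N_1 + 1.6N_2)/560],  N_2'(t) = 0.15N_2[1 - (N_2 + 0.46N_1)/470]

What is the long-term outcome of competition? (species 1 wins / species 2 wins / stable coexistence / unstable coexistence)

species 2 excludes species 1

Compare the nullcline intercepts: K1/α12 = 560/1.6 = 350 < K2 = 470; K2/α21 = 470/0.46 = 1020 > K1 = 560.
Since the inequalities point opposite ways, species 2 can invade but species 1 cannot.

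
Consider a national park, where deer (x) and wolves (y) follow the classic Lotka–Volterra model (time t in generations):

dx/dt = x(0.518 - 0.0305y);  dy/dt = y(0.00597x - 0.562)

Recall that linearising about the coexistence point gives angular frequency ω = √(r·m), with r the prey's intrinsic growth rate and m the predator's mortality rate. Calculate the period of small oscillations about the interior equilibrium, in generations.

Here r = 0.518 and m = 0.562, so r·m = 0.291.
ω = √0.291 = 0.54 per generation, hence T = 2π/ω ≈ 11.6 generations.

T ≈ 11.6 generations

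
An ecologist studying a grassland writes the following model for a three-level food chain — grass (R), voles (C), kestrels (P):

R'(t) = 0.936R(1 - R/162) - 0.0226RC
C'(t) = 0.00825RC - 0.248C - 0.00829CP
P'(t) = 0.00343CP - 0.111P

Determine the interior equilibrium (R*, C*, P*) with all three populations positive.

R* ≈ 35.4, C* ≈ 32.4, P* ≈ 5.33

From dP/dt = 0: 0.00343C* = 0.111, so C* = 32.4.
From dR/dt = 0: 0.936(1 - R*/162) = 0.0226·32.4, giving R* = 162·(1 - 0.781) = 35.4.
From dC/dt = 0: 0.00825·35.4 - 0.248 = 0.00829P*, so P* = 0.0442/0.00829 = 5.33.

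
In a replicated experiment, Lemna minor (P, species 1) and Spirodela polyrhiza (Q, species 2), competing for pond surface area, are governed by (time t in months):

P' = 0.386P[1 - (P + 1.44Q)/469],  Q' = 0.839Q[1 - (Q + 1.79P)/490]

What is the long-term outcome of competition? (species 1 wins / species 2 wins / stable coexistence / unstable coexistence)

unstable coexistence (outcome depends on initial conditions)

Compare the nullcline intercepts: K1/α12 = 469/1.44 = 326 < K2 = 490; K2/α21 = 490/1.79 = 274 < K1 = 469.
Since both are reversed, neither can invade when rare; the interior point is a saddle.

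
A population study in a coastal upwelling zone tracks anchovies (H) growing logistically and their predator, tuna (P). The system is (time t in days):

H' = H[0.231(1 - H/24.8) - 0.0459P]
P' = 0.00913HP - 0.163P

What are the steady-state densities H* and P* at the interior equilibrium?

H* ≈ 17.9, P* ≈ 1.41

From dP/dt = 0 with P > 0: 0.00913H* = 0.163, so H* = 17.9.
Substitute into dH/dt = 0: 0.231(1 - 17.9/24.8) = 0.0459P*.
The bracket is 0.28, giving P* = 0.0647/0.0459 = 1.41.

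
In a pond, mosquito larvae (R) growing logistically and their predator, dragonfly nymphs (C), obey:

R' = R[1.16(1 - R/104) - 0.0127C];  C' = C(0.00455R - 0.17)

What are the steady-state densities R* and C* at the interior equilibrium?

R* ≈ 37.4, C* ≈ 58.5

From dC/dt = 0 with C > 0: 0.00455R* = 0.17, so R* = 37.4.
Substitute into dR/dt = 0: 1.16(1 - 37.4/104) = 0.0127C*.
The bracket is 0.641, giving C* = 0.743/0.0127 = 58.5.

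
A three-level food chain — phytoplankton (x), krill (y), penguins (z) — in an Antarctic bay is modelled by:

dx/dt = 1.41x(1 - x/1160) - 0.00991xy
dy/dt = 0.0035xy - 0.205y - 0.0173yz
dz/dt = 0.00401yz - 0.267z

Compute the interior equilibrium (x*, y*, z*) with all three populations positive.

x* ≈ 617, y* ≈ 66.6, z* ≈ 113

From dz/dt = 0: 0.00401y* = 0.267, so y* = 66.6.
From dx/dt = 0: 1.41(1 - x*/1160) = 0.00991·66.6, giving x* = 1160·(1 - 0.468) = 617.
From dy/dt = 0: 0.0035·617 - 0.205 = 0.0173z*, so z* = 1.96/0.0173 = 113.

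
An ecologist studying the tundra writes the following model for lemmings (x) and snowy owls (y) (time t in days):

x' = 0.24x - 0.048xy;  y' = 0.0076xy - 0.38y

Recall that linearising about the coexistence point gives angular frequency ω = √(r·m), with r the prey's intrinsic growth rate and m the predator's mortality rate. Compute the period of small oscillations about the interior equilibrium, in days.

T ≈ 20.8 days

Here r = 0.24 and m = 0.38, so r·m = 0.0912.
ω = √0.0912 = 0.302 per day, hence T = 2π/ω ≈ 20.8 days.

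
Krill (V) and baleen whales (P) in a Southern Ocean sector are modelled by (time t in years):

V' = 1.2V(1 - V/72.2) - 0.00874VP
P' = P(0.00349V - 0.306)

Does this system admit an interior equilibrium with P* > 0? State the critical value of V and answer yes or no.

Threshold V = 87.7; K < 87.7, so no, the predator goes extinct.

The predator equation gives dP/dt > 0 only when V > 0.306/0.00349 = 87.7.
Without the predator, V → K = 72.2. Since 72.2 < 87.7, the predator cannot invade.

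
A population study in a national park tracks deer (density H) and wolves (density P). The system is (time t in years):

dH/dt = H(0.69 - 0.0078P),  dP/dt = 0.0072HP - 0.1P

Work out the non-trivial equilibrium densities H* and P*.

H* ≈ 13.9, P* ≈ 88.5

Set dP/dt = 0 with P > 0: 0.0072H - 0.1 = 0, so H* = 0.1/0.0072 = 13.9.
Set dH/dt = 0 with H > 0: 0.69 - 0.0078P = 0, so P* = 0.69/0.0078 = 88.5.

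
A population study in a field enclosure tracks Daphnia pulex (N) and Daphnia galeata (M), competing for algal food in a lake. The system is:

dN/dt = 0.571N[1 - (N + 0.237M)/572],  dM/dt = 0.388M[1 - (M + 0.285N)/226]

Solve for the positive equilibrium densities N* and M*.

Setting both brackets to zero gives the nullclines N + 0.237M = 572 and 0.285N + M = 226.
Substituting M = 226 - 0.285N into the first: N(1 - 0.237·0.285) = 572 - 0.237·226.
So N* = 518/0.932 = 556, and then M* = 226 - 0.285·556 = 67.5.

N* ≈ 556, M* ≈ 67.5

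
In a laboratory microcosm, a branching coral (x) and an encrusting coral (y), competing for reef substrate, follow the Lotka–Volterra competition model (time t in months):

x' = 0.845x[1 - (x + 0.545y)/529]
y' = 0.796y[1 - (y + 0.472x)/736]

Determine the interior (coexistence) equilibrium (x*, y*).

x* ≈ 172, y* ≈ 655

Setting both brackets to zero gives the nullclines x + 0.545y = 529 and 0.472x + y = 736.
Substituting y = 736 - 0.472x into the first: x(1 - 0.545·0.472) = 529 - 0.545·736.
So x* = 128/0.743 = 172, and then y* = 736 - 0.472·172 = 655.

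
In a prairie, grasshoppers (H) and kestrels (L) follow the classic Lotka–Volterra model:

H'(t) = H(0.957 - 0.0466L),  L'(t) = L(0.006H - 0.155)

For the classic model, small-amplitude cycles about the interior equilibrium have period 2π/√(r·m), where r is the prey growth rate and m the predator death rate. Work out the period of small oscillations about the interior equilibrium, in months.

Here r = 0.957 and m = 0.155, so r·m = 0.148.
ω = √0.148 = 0.385 per month, hence T = 2π/ω ≈ 16.3 months.

T ≈ 16.3 months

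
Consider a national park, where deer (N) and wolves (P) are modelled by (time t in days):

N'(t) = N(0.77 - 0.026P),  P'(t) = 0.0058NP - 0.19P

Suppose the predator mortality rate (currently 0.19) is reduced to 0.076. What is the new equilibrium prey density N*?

At the interior fixed point, setting dP/dt = 0 with P > 0 fixes N* = (predator death rate)/(NP coefficient) — independent of the other coefficients.
With the change, N* = 0.076/0.0058 = 13.1; it falls from 32.8.

N* ≈ 13.1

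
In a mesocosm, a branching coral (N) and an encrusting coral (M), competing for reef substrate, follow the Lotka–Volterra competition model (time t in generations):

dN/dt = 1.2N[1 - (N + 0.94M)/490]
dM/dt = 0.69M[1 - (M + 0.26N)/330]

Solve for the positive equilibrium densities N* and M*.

Setting both brackets to zero gives the nullclines N + 0.94M = 490 and 0.26N + M = 330.
Substituting M = 330 - 0.26N into the first: N(1 - 0.94·0.26) = 490 - 0.94·330.
So N* = 180/0.756 = 238, and then M* = 330 - 0.26·238 = 268.

N* ≈ 238, M* ≈ 268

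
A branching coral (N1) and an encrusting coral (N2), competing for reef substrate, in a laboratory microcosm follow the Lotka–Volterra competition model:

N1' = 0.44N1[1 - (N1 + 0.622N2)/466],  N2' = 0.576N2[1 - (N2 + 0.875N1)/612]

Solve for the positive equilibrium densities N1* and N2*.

N1* ≈ 187, N2* ≈ 448

Setting both brackets to zero gives the nullclines N1 + 0.622N2 = 466 and 0.875N1 + N2 = 612.
Substituting N2 = 612 - 0.875N1 into the first: N1(1 - 0.622·0.875) = 466 - 0.622·612.
So N1* = 85.3/0.456 = 187, and then N2* = 612 - 0.875·187 = 448.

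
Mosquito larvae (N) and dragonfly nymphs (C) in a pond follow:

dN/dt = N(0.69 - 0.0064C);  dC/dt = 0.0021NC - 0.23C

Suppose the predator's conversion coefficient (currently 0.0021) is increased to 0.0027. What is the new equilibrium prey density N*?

N* ≈ 85.2

At the interior fixed point, setting dC/dt = 0 with C > 0 fixes N* = (predator death rate)/(NC coefficient) — independent of the other coefficients.
With the change, N* = 0.23/0.0027 = 85.2; it falls from 110.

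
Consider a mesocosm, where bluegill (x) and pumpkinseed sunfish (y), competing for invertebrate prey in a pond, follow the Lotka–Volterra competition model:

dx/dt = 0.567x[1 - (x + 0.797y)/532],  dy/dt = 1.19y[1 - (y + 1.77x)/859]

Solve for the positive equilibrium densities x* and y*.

Setting both brackets to zero gives the nullclines x + 0.797y = 532 and 1.77x + y = 859.
Substituting y = 859 - 1.77x into the first: x(1 - 0.797·1.77) = 532 - 0.797·859.
So x* = -153/-0.411 = 372, and then y* = 859 - 1.77·372 = 201.

x* ≈ 372, y* ≈ 201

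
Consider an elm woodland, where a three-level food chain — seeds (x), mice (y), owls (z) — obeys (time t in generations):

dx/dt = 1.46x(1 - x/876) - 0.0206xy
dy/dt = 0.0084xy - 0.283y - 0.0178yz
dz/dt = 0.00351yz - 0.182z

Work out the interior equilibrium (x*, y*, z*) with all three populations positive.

x* ≈ 235, y* ≈ 51.9, z* ≈ 95.1

From dz/dt = 0: 0.00351y* = 0.182, so y* = 51.9.
From dx/dt = 0: 1.46(1 - x*/876) = 0.0206·51.9, giving x* = 876·(1 - 0.732) = 235.
From dy/dt = 0: 0.0084·235 - 0.283 = 0.0178z*, so z* = 1.69/0.0178 = 95.1.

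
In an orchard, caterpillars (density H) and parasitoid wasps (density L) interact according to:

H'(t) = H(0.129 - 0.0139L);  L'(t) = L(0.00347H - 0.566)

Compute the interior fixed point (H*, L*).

H* ≈ 163, L* ≈ 9.28

Set dL/dt = 0 with L > 0: 0.00347H - 0.566 = 0, so H* = 0.566/0.00347 = 163.
Set dH/dt = 0 with H > 0: 0.129 - 0.0139L = 0, so L* = 0.129/0.0139 = 9.28.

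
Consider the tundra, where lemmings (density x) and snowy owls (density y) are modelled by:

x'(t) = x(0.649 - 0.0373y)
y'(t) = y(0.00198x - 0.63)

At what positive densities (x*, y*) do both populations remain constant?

x* ≈ 318, y* ≈ 17.4

Set dy/dt = 0 with y > 0: 0.00198x - 0.63 = 0, so x* = 0.63/0.00198 = 318.
Set dx/dt = 0 with x > 0: 0.649 - 0.0373y = 0, so y* = 0.649/0.0373 = 17.4.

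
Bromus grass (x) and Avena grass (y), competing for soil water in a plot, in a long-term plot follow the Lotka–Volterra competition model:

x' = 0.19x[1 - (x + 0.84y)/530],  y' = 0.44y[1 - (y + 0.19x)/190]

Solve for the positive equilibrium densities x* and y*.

x* ≈ 441, y* ≈ 106

Setting both brackets to zero gives the nullclines x + 0.84y = 530 and 0.19x + y = 190.
Substituting y = 190 - 0.19x into the first: x(1 - 0.84·0.19) = 530 - 0.84·190.
So x* = 370/0.84 = 441, and then y* = 190 - 0.19·441 = 106.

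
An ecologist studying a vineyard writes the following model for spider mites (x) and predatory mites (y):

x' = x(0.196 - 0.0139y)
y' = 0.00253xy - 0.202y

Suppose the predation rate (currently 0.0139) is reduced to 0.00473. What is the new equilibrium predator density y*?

At the interior fixed point, setting dx/dt = 0 with x > 0 fixes y* = (prey growth rate)/(xy coefficient) — independent of the other coefficients.
With the change, y* = 0.196/0.00473 = 41.4; it rises from 14.1.

y* ≈ 41.4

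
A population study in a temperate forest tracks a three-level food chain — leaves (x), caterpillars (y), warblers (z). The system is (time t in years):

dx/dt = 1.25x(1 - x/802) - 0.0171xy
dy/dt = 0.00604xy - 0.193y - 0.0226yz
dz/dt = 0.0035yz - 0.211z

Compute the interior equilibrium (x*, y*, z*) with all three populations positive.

x* ≈ 141, y* ≈ 60.3, z* ≈ 29

From dz/dt = 0: 0.0035y* = 0.211, so y* = 60.3.
From dx/dt = 0: 1.25(1 - x*/802) = 0.0171·60.3, giving x* = 802·(1 - 0.825) = 141.
From dy/dt = 0: 0.00604·141 - 0.193 = 0.0226z*, so z* = 0.656/0.0226 = 29.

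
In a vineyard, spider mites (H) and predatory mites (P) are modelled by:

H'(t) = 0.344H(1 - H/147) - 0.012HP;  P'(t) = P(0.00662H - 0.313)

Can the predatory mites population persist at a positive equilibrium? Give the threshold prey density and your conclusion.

The predator equation gives dP/dt > 0 only when H > 0.313/0.00662 = 47.3.
Without the predator, H → K = 147. Since 147 > 47.3, the predator can invade and persist.

Threshold H = 47.3; K > 47.3, so yes, the predator persists.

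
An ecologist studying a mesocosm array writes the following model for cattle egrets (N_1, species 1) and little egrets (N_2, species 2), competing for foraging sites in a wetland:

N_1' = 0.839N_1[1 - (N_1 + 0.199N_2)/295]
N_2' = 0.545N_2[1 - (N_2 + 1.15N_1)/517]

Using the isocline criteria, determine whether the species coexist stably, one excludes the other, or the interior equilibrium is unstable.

Compare the nullcline intercepts: K1/α12 = 295/0.199 = 1480 > K2 = 517; K2/α21 = 517/1.15 = 450 > K1 = 295.
Since both inequalities hold, each species can invade when rare, so the interior equilibrium is stable.

stable coexistence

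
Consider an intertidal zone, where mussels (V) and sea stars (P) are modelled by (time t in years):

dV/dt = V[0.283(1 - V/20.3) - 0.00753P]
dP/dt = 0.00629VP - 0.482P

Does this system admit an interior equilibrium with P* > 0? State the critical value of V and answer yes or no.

The predator equation gives dP/dt > 0 only when V > 0.482/0.00629 = 76.6.
Without the predator, V → K = 20.3. Since 20.3 < 76.6, the predator cannot invade.

Threshold V = 76.6; K < 76.6, so no, the predator goes extinct.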